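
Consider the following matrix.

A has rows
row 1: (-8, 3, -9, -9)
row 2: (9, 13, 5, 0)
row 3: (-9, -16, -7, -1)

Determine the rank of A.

Row reduce to echelon form.
R2 ← R2 + (9/8)·R1: [0, 131/8, -41/8, -81/8]
R3 ← R3 − (9/8)·R1: [0, -155/8, 25/8, 73/8]
R3 ← R3 + (155/131)·R2: [0, 0, -385/131, -374/131]
Echelon form has 3 nonzero rows, so rank(A) = 3.

3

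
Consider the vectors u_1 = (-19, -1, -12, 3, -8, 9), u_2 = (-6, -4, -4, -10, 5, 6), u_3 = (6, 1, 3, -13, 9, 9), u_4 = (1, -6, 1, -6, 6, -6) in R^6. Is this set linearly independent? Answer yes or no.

no

Form the matrix with these vectors as rows and row reduce.
R2 ← R2 − (6/19)·R1: [0, -70/19, -4/19, -208/19, 143/19, 60/19]
R3 ← R3 + (6/19)·R1: [0, 13/19, -15/19, -229/19, 123/19, 225/19]
R4 ← R4 + (1/19)·R1: [0, -115/19, 7/19, -111/19, 106/19, -105/19]
R3 ← R3 + (13/70)·R2: [0, 0, -29/35, -493/35, 551/70, 87/7]
R4 ← R4 − (23/14)·R2: [0, 0, 5/7, 85/7, -95/14, -75/7]
R4 ← R4 + (25/29)·R3: [0, 0, 0, 0, 0, 0]
3 nonzero rows, so the 4 vectors span a space of dimension 3.
Since 3 < 4, the vectors are linearly dependent.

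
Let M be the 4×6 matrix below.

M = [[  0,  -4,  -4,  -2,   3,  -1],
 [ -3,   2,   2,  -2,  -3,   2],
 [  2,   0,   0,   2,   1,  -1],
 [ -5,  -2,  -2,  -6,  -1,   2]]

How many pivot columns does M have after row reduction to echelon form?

Row reduce to echelon form.
Swap R1 ↔ R2
R3 ← R3 + (2/3)·R1: [0, 4/3, 4/3, 2/3, -1, 1/3]
R4 ← R4 − (5/3)·R1: [0, -16/3, -16/3, -8/3, 4, -4/3]
R3 ← R3 + (1/3)·R2: [0, 0, 0, 0, 0, 0]
R4 ← R4 − (4/3)·R2: [0, 0, 0, 0, 0, 0]
Echelon form has 2 nonzero rows, so rank(M) = 2.
Each nonzero row contributes one pivot column: 2 pivot columns.

2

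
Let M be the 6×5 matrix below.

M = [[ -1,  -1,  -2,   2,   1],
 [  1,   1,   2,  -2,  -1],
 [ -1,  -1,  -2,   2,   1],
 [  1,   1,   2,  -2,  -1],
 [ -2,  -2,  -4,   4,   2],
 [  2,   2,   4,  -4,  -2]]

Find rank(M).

1

Row reduce to echelon form.
R2 ← R2 + R1: [0, 0, 0, 0, 0]
R3 ← R3 − R1: [0, 0, 0, 0, 0]
R4 ← R4 + R1: [0, 0, 0, 0, 0]
R5 ← R5 − (2)·R1: [0, 0, 0, 0, 0]
R6 ← R6 + (2)·R1: [0, 0, 0, 0, 0]
Echelon form has 1 nonzero row, so rank(M) = 1.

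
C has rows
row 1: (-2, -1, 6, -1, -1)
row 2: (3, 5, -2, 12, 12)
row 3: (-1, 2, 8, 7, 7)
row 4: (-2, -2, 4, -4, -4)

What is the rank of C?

Row reduce to echelon form.
R2 ← R2 + (3/2)·R1: [0, 7/2, 7, 21/2, 21/2]
R3 ← R3 − (1/2)·R1: [0, 5/2, 5, 15/2, 15/2]
R4 ← R4 − R1: [0, -1, -2, -3, -3]
R3 ← R3 − (5/7)·R2: [0, 0, 0, 0, 0]
R4 ← R4 + (2/7)·R2: [0, 0, 0, 0, 0]
Echelon form has 2 nonzero rows, so rank(C) = 2.

2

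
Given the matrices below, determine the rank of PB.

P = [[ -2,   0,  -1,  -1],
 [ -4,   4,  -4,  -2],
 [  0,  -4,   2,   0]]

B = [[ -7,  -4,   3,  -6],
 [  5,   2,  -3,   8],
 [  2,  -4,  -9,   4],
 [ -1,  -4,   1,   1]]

First compute PB:
[[ 13,  16,   2,   7],
 [ 42,  48,  10,  38],
 [-16, -16,  -6, -24]]
Now row reduce the product.
R2 ← R2 − (42/13)·R1: [0, -48/13, 46/13, 200/13]
R3 ← R3 + (16/13)·R1: [0, 48/13, -46/13, -200/13]
R3 ← R3 + R2: [0, 0, 0, 0]
2 nonzero rows, so rank(PB) = 2.

2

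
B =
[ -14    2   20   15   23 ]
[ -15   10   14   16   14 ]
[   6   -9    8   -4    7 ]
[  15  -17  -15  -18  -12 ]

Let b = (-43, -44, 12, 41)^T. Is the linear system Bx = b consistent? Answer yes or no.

Row reduce the augmented matrix [B | b].
R2 ← R2 − (15/14)·R1: [0, 55/7, -52/7, -1/14, -149/14, 29/14]
R3 ← R3 + (3/7)·R1: [0, -57/7, 116/7, 17/7, 118/7, -45/7]
R4 ← R4 + (15/14)·R1: [0, -104/7, 45/7, -27/14, 177/14, -71/14]
R3 ← R3 + (57/55)·R2: [0, 0, 488/55, 259/110, 641/110, -471/110]
R4 ← R4 + (104/55)·R2: [0, 0, -419/55, -227/110, -823/110, -127/110]
R4 ← R4 + (419/488)·R3: [0, 0, 0, -41/976, -2419/976, -4715/976]
The echelon form has 4 nonzero rows, and every pivot lies in the first 5 columns, so rank(B) = rank([B|b]) = 4.
The system is consistent.

yes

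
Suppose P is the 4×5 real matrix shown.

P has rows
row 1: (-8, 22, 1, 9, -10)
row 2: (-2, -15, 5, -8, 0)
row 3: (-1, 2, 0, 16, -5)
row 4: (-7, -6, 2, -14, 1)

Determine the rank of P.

4

Row reduce to echelon form.
R2 ← R2 − (1/4)·R1: [0, -41/2, 19/4, -41/4, 5/2]
R3 ← R3 − (1/8)·R1: [0, -3/4, -1/8, 119/8, -15/4]
R4 ← R4 − (7/8)·R1: [0, -101/4, 9/8, -175/8, 39/4]
R3 ← R3 − (3/82)·R2: [0, 0, -49/164, 61/4, -315/82]
R4 ← R4 − (101/82)·R2: [0, 0, -775/164, -37/4, 547/82]
R4 ← R4 − (775/49)·R3: [0, 0, 0, -12272/49, 472/7]
Echelon form has 4 nonzero rows, so rank(P) = 4.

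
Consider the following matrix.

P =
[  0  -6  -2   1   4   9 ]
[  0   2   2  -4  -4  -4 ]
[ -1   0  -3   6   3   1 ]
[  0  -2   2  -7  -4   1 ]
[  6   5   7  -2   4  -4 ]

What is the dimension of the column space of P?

Row reduce to echelon form.
Swap R1 ↔ R3
R5 ← R5 + (6)·R1: [0, 5, -11, 34, 22, 2]
R3 ← R3 + (3)·R2: [0, 0, 4, -11, -8, -3]
R4 ← R4 + R2: [0, 0, 4, -11, -8, -3]
R5 ← R5 − (5/2)·R2: [0, 0, -16, 44, 32, 12]
R4 ← R4 − R3: [0, 0, 0, 0, 0, 0]
R5 ← R5 + (4)·R3: [0, 0, 0, 0, 0, 0]
Echelon form has 3 nonzero rows, so rank(P) = 3.
The column space has dimension equal to the rank: 3.

3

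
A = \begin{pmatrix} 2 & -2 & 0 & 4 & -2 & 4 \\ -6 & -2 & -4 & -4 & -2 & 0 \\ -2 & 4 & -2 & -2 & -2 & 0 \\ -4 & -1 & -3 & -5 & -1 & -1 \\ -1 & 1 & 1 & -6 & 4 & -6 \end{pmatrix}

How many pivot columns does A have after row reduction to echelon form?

4

Row reduce to echelon form.
R2 ← R2 + (3)·R1: [0, -8, -4, 8, -8, 12]
R3 ← R3 + R1: [0, 2, -2, 2, -4, 4]
R4 ← R4 + (2)·R1: [0, -5, -3, 3, -5, 7]
R5 ← R5 + (1/2)·R1: [0, 0, 1, -4, 3, -4]
R3 ← R3 + (1/4)·R2: [0, 0, -3, 4, -6, 7]
R4 ← R4 − (5/8)·R2: [0, 0, -1/2, -2, 0, -1/2]
R4 ← R4 − (1/6)·R3: [0, 0, 0, -8/3, 1, -5/3]
R5 ← R5 + (1/3)·R3: [0, 0, 0, -8/3, 1, -5/3]
R5 ← R5 − R4: [0, 0, 0, 0, 0, 0]
Echelon form has 4 nonzero rows, so rank(A) = 4.
Each nonzero row contributes one pivot column: 4 pivot columns.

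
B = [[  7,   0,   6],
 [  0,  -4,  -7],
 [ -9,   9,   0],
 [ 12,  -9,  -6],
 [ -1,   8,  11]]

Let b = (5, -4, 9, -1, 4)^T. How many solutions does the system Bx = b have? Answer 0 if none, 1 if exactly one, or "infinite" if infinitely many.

0

Row reduce the augmented matrix [B | b].
R3 ← R3 + (9/7)·R1: [0, 9, 54/7, 108/7]
R4 ← R4 − (12/7)·R1: [0, -9, -114/7, -67/7]
R5 ← R5 + (1/7)·R1: [0, 8, 83/7, 33/7]
R3 ← R3 + (9/4)·R2: [0, 0, -225/28, 45/7]
R4 ← R4 − (9/4)·R2: [0, 0, -15/28, -4/7]
R5 ← R5 + (2)·R2: [0, 0, -15/7, -23/7]
R4 ← R4 − (1/15)·R3: [0, 0, 0, -1]
R5 ← R5 − (4/15)·R3: [0, 0, 0, -5]
R5 ← R5 − (5)·R4: [0, 0, 0, 0]
The echelon form has 4 nonzero rows; the last pivot sits in the augmented column, so rank(B) = 3 but rank([B|b]) = 4.
Since the ranks differ, the system is inconsistent.
It has no solutions.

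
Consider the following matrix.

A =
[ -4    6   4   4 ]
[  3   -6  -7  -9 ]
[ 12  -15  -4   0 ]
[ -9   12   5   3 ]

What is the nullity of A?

Row reduce to echelon form.
R2 ← R2 + (3/4)·R1: [0, -3/2, -4, -6]
R3 ← R3 + (3)·R1: [0, 3, 8, 12]
R4 ← R4 − (9/4)·R1: [0, -3/2, -4, -6]
R3 ← R3 + (2)·R2: [0, 0, 0, 0]
R4 ← R4 − R2: [0, 0, 0, 0]
2 nonzero rows, so rank(A) = 2.
A has 4 columns; by rank–nullity, nullity = 4 − 2 = 2.

2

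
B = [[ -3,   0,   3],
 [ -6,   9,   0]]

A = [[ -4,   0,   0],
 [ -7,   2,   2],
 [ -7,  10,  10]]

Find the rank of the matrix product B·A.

2

First compute BA:
[[ -9,  30,  30],
 [-39,  18,  18]]
Now row reduce the product.
R2 ← R2 − (13/3)·R1: [0, -112, -112]
2 nonzero rows, so rank(BA) = 2.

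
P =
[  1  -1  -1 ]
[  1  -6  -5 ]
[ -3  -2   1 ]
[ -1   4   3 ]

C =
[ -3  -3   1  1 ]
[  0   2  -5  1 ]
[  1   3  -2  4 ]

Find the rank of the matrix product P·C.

First compute PC:
[[ -4,  -8,   8,  -4],
 [ -8, -30,  41, -25],
 [ 10,   8,   5,  -1],
 [  6,  20, -27,  15]]
Now row reduce the product.
R2 ← R2 − (2)·R1: [0, -14, 25, -17]
R3 ← R3 + (5/2)·R1: [0, -12, 25, -11]
R4 ← R4 + (3/2)·R1: [0, 8, -15, 9]
R3 ← R3 − (6/7)·R2: [0, 0, 25/7, 25/7]
R4 ← R4 + (4/7)·R2: [0, 0, -5/7, -5/7]
R4 ← R4 + (1/5)·R3: [0, 0, 0, 0]
3 nonzero rows, so rank(PC) = 3.

3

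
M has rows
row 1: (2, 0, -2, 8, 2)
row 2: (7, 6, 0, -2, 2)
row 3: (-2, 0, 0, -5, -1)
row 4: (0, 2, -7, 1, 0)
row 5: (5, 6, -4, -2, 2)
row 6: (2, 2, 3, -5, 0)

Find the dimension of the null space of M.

1

Row reduce to echelon form.
R2 ← R2 − (7/2)·R1: [0, 6, 7, -30, -5]
R3 ← R3 + R1: [0, 0, -2, 3, 1]
R5 ← R5 − (5/2)·R1: [0, 6, 1, -22, -3]
R6 ← R6 − R1: [0, 2, 5, -13, -2]
R4 ← R4 − (1/3)·R2: [0, 0, -28/3, 11, 5/3]
R5 ← R5 − R2: [0, 0, -6, 8, 2]
R6 ← R6 − (1/3)·R2: [0, 0, 8/3, -3, -1/3]
R4 ← R4 − (14/3)·R3: [0, 0, 0, -3, -3]
R5 ← R5 − (3)·R3: [0, 0, 0, -1, -1]
R6 ← R6 + (4/3)·R3: [0, 0, 0, 1, 1]
R5 ← R5 − (1/3)·R4: [0, 0, 0, 0, 0]
R6 ← R6 + (1/3)·R4: [0, 0, 0, 0, 0]
4 nonzero rows, so rank(M) = 4.
M has 5 columns; by rank–nullity, nullity = 5 − 4 = 1.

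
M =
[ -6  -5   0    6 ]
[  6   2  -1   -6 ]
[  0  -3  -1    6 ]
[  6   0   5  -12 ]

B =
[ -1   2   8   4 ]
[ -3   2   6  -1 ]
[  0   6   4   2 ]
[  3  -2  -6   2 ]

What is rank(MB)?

4

First compute MB:
[[ 39, -34, -114,  -7],
 [-30,  22,  92,   8],
 [ 27, -24, -58,  13],
 [-42,  66, 140,  10]]
Now row reduce the product.
R2 ← R2 + (10/13)·R1: [0, -54/13, 56/13, 34/13]
R3 ← R3 − (9/13)·R1: [0, -6/13, 272/13, 232/13]
R4 ← R4 + (14/13)·R1: [0, 382/13, 224/13, 32/13]
R3 ← R3 − (1/9)·R2: [0, 0, 184/9, 158/9]
R4 ← R4 + (191/27)·R2: [0, 0, 1288/27, 566/27]
R4 ← R4 − (7/3)·R3: [0, 0, 0, -20]
4 nonzero rows, so rank(MB) = 4.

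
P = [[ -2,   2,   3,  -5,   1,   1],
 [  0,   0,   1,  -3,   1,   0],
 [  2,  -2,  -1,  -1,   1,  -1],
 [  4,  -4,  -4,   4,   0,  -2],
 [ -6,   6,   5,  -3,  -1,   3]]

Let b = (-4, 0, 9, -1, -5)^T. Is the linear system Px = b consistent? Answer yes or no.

no

Row reduce the augmented matrix [P | b].
R3 ← R3 + R1: [0, 0, 2, -6, 2, 0, 5]
R4 ← R4 + (2)·R1: [0, 0, 2, -6, 2, 0, -9]
R5 ← R5 − (3)·R1: [0, 0, -4, 12, -4, 0, 7]
R3 ← R3 − (2)·R2: [0, 0, 0, 0, 0, 0, 5]
R4 ← R4 − (2)·R2: [0, 0, 0, 0, 0, 0, -9]
R5 ← R5 + (4)·R2: [0, 0, 0, 0, 0, 0, 7]
R4 ← R4 + (9/5)·R3: [0, 0, 0, 0, 0, 0, 0]
R5 ← R5 − (7/5)·R3: [0, 0, 0, 0, 0, 0, 0]
The echelon form has 3 nonzero rows; the last pivot sits in the augmented column, so rank(P) = 2 but rank([P|b]) = 3.
Since the ranks differ, the system is inconsistent.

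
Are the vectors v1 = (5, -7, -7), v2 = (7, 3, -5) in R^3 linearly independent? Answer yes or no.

yes

Form the matrix with these vectors as rows and row reduce.
R2 ← R2 − (7/5)·R1: [0, 64/5, 24/5]
2 nonzero rows, so the 2 vectors span a space of dimension 2.
Since 2 = 2, the vectors are linearly independent.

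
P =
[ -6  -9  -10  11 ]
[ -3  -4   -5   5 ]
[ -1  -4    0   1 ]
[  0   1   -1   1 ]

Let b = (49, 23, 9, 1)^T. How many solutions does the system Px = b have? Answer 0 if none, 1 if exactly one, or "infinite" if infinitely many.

infinite

Row reduce the augmented matrix [P | b].
R2 ← R2 − (1/2)·R1: [0, 1/2, 0, -1/2, -3/2]
R3 ← R3 − (1/6)·R1: [0, -5/2, 5/3, -5/6, 5/6]
R3 ← R3 + (5)·R2: [0, 0, 5/3, -10/3, -20/3]
R4 ← R4 − (2)·R2: [0, 0, -1, 2, 4]
R4 ← R4 + (3/5)·R3: [0, 0, 0, 0, 0]
The echelon form has 3 nonzero rows, and every pivot lies in the first 4 columns, so rank(P) = rank([P|b]) = 3.
The system is consistent.
rank = 3 < 4 unknowns, so there are infinitely many solutions.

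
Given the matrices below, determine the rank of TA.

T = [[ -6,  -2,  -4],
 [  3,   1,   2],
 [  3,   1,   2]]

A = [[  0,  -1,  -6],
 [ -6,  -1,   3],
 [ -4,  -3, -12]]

First compute TA:
[[ 28,  20,  78],
 [-14, -10, -39],
 [-14, -10, -39]]
Now row reduce the product.
R2 ← R2 + (1/2)·R1: [0, 0, 0]
R3 ← R3 + (1/2)·R1: [0, 0, 0]
1 nonzero row, so rank(TA) = 1.

1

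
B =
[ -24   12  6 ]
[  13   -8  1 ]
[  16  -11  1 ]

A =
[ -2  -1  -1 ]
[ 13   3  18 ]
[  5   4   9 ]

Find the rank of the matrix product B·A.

3

First compute BA:
[[234,  84, 294],
 [-125, -33, -148],
 [-170, -45, -205]]
Now row reduce the product.
R2 ← R2 + (125/234)·R1: [0, 463/39, 353/39]
R3 ← R3 + (85/117)·R1: [0, 625/39, 335/39]
R3 ← R3 − (625/463)·R2: [0, 0, -1680/463]
3 nonzero rows, so rank(BA) = 3.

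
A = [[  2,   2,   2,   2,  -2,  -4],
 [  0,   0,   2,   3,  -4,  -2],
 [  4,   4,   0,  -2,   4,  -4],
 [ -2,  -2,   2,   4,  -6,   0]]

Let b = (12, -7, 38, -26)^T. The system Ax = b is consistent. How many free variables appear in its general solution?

Row reduce the augmented matrix [A | b].
R3 ← R3 − (2)·R1: [0, 0, -4, -6, 8, 4, 14]
R4 ← R4 + R1: [0, 0, 4, 6, -8, -4, -14]
R3 ← R3 + (2)·R2: [0, 0, 0, 0, 0, 0, 0]
R4 ← R4 − (2)·R2: [0, 0, 0, 0, 0, 0, 0]
The echelon form has 2 nonzero rows, and every pivot lies in the first 6 columns, so rank(A) = rank([A|b]) = 2.
The system is consistent.
Free variables = (unknowns) − (rank) = 6 − 2 = 4.

4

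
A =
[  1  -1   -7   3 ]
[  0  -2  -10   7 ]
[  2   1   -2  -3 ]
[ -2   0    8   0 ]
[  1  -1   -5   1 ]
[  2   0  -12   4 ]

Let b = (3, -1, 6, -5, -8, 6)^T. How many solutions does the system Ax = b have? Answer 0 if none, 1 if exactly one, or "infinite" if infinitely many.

0

Row reduce the augmented matrix [A | b].
R3 ← R3 − (2)·R1: [0, 3, 12, -9, 0]
R4 ← R4 + (2)·R1: [0, -2, -6, 6, 1]
R5 ← R5 − R1: [0, 0, 2, -2, -11]
R6 ← R6 − (2)·R1: [0, 2, 2, -2, 0]
R3 ← R3 + (3/2)·R2: [0, 0, -3, 3/2, -3/2]
R4 ← R4 − R2: [0, 0, 4, -1, 2]
R6 ← R6 + R2: [0, 0, -8, 5, -1]
R4 ← R4 + (4/3)·R3: [0, 0, 0, 1, 0]
R5 ← R5 + (2/3)·R3: [0, 0, 0, -1, -12]
R6 ← R6 − (8/3)·R3: [0, 0, 0, 1, 3]
R5 ← R5 + R4: [0, 0, 0, 0, -12]
R6 ← R6 − R4: [0, 0, 0, 0, 3]
R6 ← R6 + (1/4)·R5: [0, 0, 0, 0, 0]
The echelon form has 5 nonzero rows; the last pivot sits in the augmented column, so rank(A) = 4 but rank([A|b]) = 5.
Since the ranks differ, the system is inconsistent.
It has no solutions.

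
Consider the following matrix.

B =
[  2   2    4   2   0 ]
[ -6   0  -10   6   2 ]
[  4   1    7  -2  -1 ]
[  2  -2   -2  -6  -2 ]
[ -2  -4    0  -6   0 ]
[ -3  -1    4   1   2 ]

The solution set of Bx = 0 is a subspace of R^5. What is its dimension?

Row reduce to echelon form.
R2 ← R2 + (3)·R1: [0, 6, 2, 12, 2]
R3 ← R3 − (2)·R1: [0, -3, -1, -6, -1]
R4 ← R4 − R1: [0, -4, -6, -8, -2]
R5 ← R5 + R1: [0, -2, 4, -4, 0]
R6 ← R6 + (3/2)·R1: [0, 2, 10, 4, 2]
R3 ← R3 + (1/2)·R2: [0, 0, 0, 0, 0]
R4 ← R4 + (2/3)·R2: [0, 0, -14/3, 0, -2/3]
R5 ← R5 + (1/3)·R2: [0, 0, 14/3, 0, 2/3]
R6 ← R6 − (1/3)·R2: [0, 0, 28/3, 0, 4/3]
Swap R3 ↔ R4
R5 ← R5 + R3: [0, 0, 0, 0, 0]
R6 ← R6 + (2)·R3: [0, 0, 0, 0, 0]
3 nonzero rows, so rank(B) = 3.
B has 5 columns; by rank–nullity, nullity = 5 − 3 = 2.

2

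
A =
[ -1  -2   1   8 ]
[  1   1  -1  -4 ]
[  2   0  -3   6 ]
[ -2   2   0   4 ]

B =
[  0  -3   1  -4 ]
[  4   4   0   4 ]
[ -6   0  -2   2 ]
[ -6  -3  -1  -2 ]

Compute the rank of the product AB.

2

First compute AB:
[[-62, -29, -11, -18],
 [ 34,  13,   7,   6],
 [-18, -24,   2, -26],
 [-16,   2,  -6,   8]]
Now row reduce the product.
R2 ← R2 + (17/31)·R1: [0, -90/31, 30/31, -120/31]
R3 ← R3 − (9/31)·R1: [0, -483/31, 161/31, -644/31]
R4 ← R4 − (8/31)·R1: [0, 294/31, -98/31, 392/31]
R3 ← R3 − (161/30)·R2: [0, 0, 0, 0]
R4 ← R4 + (49/15)·R2: [0, 0, 0, 0]
2 nonzero rows, so rank(AB) = 2.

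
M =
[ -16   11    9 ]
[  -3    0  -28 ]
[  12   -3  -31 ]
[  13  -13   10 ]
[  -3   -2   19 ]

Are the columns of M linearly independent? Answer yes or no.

Row reduce M to echelon form.
R2 ← R2 − (3/16)·R1: [0, -33/16, -475/16]
R3 ← R3 + (3/4)·R1: [0, 21/4, -97/4]
R4 ← R4 + (13/16)·R1: [0, -65/16, 277/16]
R5 ← R5 − (3/16)·R1: [0, -65/16, 277/16]
R3 ← R3 + (28/11)·R2: [0, 0, -1098/11]
R4 ← R4 − (65/33)·R2: [0, 0, 2501/33]
R5 ← R5 − (65/33)·R2: [0, 0, 2501/33]
R4 ← R4 + (41/54)·R3: [0, 0, 0]
R5 ← R5 + (41/54)·R3: [0, 0, 0]
3 pivots among 3 columns.
Every column is a pivot column, so the columns are linearly independent.

yes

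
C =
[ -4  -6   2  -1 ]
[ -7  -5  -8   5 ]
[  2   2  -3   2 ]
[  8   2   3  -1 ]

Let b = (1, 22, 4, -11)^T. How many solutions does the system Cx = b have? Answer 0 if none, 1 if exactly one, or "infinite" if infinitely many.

Row reduce the augmented matrix [C | b].
R2 ← R2 − (7/4)·R1: [0, 11/2, -23/2, 27/4, 81/4]
R3 ← R3 + (1/2)·R1: [0, -1, -2, 3/2, 9/2]
R4 ← R4 + (2)·R1: [0, -10, 7, -3, -9]
R3 ← R3 + (2/11)·R2: [0, 0, -45/11, 30/11, 90/11]
R4 ← R4 + (20/11)·R2: [0, 0, -153/11, 102/11, 306/11]
R4 ← R4 − (17/5)·R3: [0, 0, 0, 0, 0]
The echelon form has 3 nonzero rows, and every pivot lies in the first 4 columns, so rank(C) = rank([C|b]) = 3.
The system is consistent.
rank = 3 < 4 unknowns, so there are infinitely many solutions.

infinite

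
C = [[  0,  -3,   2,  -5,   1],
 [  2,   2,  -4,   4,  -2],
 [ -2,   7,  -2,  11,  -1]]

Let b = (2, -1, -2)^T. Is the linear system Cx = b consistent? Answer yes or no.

no

Row reduce the augmented matrix [C | b].
Swap R1 ↔ R2
R3 ← R3 + R1: [0, 9, -6, 15, -3, -3]
R3 ← R3 + (3)·R2: [0, 0, 0, 0, 0, 3]
The echelon form has 3 nonzero rows; the last pivot sits in the augmented column, so rank(C) = 2 but rank([C|b]) = 3.
Since the ranks differ, the system is inconsistent.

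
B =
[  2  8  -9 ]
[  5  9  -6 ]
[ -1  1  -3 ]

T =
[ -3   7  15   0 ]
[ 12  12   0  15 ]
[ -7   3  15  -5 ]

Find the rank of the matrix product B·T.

First compute BT:
[[153,  83, -105, 165],
 [135, 125, -15, 165],
 [ 36,  -4, -60,  30]]
Now row reduce the product.
R2 ← R2 − (15/17)·R1: [0, 880/17, 1320/17, 330/17]
R3 ← R3 − (4/17)·R1: [0, -400/17, -600/17, -150/17]
R3 ← R3 + (5/11)·R2: [0, 0, 0, 0]
2 nonzero rows, so rank(BT) = 2.

2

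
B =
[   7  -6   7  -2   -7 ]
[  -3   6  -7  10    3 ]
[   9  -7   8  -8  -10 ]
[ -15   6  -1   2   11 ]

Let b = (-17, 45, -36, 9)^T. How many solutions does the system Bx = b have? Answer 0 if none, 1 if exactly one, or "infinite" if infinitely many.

Row reduce the augmented matrix [B | b].
R2 ← R2 + (3/7)·R1: [0, 24/7, -4, 64/7, 0, 264/7]
R3 ← R3 − (9/7)·R1: [0, 5/7, -1, -38/7, -1, -99/7]
R4 ← R4 + (15/7)·R1: [0, -48/7, 14, -16/7, -4, -192/7]
R3 ← R3 − (5/24)·R2: [0, 0, -1/6, -22/3, -1, -22]
R4 ← R4 + (2)·R2: [0, 0, 6, 16, -4, 48]
R4 ← R4 + (36)·R3: [0, 0, 0, -248, -40, -744]
The echelon form has 4 nonzero rows, and every pivot lies in the first 5 columns, so rank(B) = rank([B|b]) = 4.
The system is consistent.
rank = 4 < 5 unknowns, so there are infinitely many solutions.

infinite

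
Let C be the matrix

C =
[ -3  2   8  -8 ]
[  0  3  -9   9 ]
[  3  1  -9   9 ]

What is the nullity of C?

Row reduce to echelon form.
R3 ← R3 + R1: [0, 3, -1, 1]
R3 ← R3 − R2: [0, 0, 8, -8]
3 nonzero rows, so rank(C) = 3.
C has 4 columns; by rank–nullity, nullity = 4 − 3 = 1.

1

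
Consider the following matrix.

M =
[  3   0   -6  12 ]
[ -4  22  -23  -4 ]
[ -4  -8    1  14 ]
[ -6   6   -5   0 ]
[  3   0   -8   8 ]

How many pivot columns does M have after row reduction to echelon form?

Row reduce to echelon form.
R2 ← R2 + (4/3)·R1: [0, 22, -31, 12]
R3 ← R3 + (4/3)·R1: [0, -8, -7, 30]
R4 ← R4 + (2)·R1: [0, 6, -17, 24]
R5 ← R5 − R1: [0, 0, -2, -4]
R3 ← R3 + (4/11)·R2: [0, 0, -201/11, 378/11]
R4 ← R4 − (3/11)·R2: [0, 0, -94/11, 228/11]
R4 ← R4 − (94/201)·R3: [0, 0, 0, 312/67]
R5 ← R5 − (22/201)·R3: [0, 0, 0, -520/67]
R5 ← R5 + (5/3)·R4: [0, 0, 0, 0]
Echelon form has 4 nonzero rows, so rank(M) = 4.
Each nonzero row contributes one pivot column: 4 pivot columns.

4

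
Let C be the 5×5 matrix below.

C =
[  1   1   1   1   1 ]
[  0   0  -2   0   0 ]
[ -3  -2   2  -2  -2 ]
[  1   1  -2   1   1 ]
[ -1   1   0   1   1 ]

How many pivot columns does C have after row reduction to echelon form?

Row reduce to echelon form.
R3 ← R3 + (3)·R1: [0, 1, 5, 1, 1]
R4 ← R4 − R1: [0, 0, -3, 0, 0]
R5 ← R5 + R1: [0, 2, 1, 2, 2]
Swap R2 ↔ R3
R5 ← R5 − (2)·R2: [0, 0, -9, 0, 0]
R4 ← R4 − (3/2)·R3: [0, 0, 0, 0, 0]
R5 ← R5 − (9/2)·R3: [0, 0, 0, 0, 0]
Echelon form has 3 nonzero rows, so rank(C) = 3.
Each nonzero row contributes one pivot column: 3 pivot columns.

3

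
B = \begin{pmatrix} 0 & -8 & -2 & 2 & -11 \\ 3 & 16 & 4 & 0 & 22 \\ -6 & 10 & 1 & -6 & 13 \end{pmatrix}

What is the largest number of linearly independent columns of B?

Row reduce to echelon form.
Swap R1 ↔ R2
R3 ← R3 + (2)·R1: [0, 42, 9, -6, 57]
R3 ← R3 + (21/4)·R2: [0, 0, -3/2, 9/2, -3/4]
Echelon form has 3 nonzero rows, so rank(B) = 3.
The rank gives the maximum number of linearly independent columns: 3.

3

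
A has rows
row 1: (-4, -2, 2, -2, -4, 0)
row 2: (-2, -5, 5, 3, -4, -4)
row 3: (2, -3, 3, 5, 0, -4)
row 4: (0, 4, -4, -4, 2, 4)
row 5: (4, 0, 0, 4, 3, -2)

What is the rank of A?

Row reduce to echelon form.
R2 ← R2 − (1/2)·R1: [0, -4, 4, 4, -2, -4]
R3 ← R3 + (1/2)·R1: [0, -4, 4, 4, -2, -4]
R5 ← R5 + R1: [0, -2, 2, 2, -1, -2]
R3 ← R3 − R2: [0, 0, 0, 0, 0, 0]
R4 ← R4 + R2: [0, 0, 0, 0, 0, 0]
R5 ← R5 − (1/2)·R2: [0, 0, 0, 0, 0, 0]
Echelon form has 2 nonzero rows, so rank(A) = 2.

2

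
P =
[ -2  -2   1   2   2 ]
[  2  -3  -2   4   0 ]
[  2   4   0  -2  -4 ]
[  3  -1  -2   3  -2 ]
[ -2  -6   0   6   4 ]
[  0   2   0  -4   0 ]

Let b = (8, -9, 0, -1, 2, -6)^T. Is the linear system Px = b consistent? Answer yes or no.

no

Row reduce the augmented matrix [P | b].
R2 ← R2 + R1: [0, -5, -1, 6, 2, -1]
R3 ← R3 + R1: [0, 2, 1, 0, -2, 8]
R4 ← R4 + (3/2)·R1: [0, -4, -1/2, 6, 1, 11]
R5 ← R5 − R1: [0, -4, -1, 4, 2, -6]
R3 ← R3 + (2/5)·R2: [0, 0, 3/5, 12/5, -6/5, 38/5]
R4 ← R4 − (4/5)·R2: [0, 0, 3/10, 6/5, -3/5, 59/5]
R5 ← R5 − (4/5)·R2: [0, 0, -1/5, -4/5, 2/5, -26/5]
R6 ← R6 + (2/5)·R2: [0, 0, -2/5, -8/5, 4/5, -32/5]
R4 ← R4 − (1/2)·R3: [0, 0, 0, 0, 0, 8]
R5 ← R5 + (1/3)·R3: [0, 0, 0, 0, 0, -8/3]
R6 ← R6 + (2/3)·R3: [0, 0, 0, 0, 0, -4/3]
R5 ← R5 + (1/3)·R4: [0, 0, 0, 0, 0, 0]
R6 ← R6 + (1/6)·R4: [0, 0, 0, 0, 0, 0]
The echelon form has 4 nonzero rows; the last pivot sits in the augmented column, so rank(P) = 3 but rank([P|b]) = 4.
Since the ranks differ, the system is inconsistent.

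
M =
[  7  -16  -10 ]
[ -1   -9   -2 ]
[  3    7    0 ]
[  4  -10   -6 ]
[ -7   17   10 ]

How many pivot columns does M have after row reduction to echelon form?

Row reduce to echelon form.
R2 ← R2 + (1/7)·R1: [0, -79/7, -24/7]
R3 ← R3 − (3/7)·R1: [0, 97/7, 30/7]
R4 ← R4 − (4/7)·R1: [0, -6/7, -2/7]
R5 ← R5 + R1: [0, 1, 0]
R3 ← R3 + (97/79)·R2: [0, 0, 6/79]
R4 ← R4 − (6/79)·R2: [0, 0, -2/79]
R5 ← R5 + (7/79)·R2: [0, 0, -24/79]
R4 ← R4 + (1/3)·R3: [0, 0, 0]
R5 ← R5 + (4)·R3: [0, 0, 0]
Echelon form has 3 nonzero rows, so rank(M) = 3.
Each nonzero row contributes one pivot column: 3 pivot columns.

3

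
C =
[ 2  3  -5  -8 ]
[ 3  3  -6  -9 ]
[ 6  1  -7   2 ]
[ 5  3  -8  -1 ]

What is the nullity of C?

1

Row reduce to echelon form.
R2 ← R2 − (3/2)·R1: [0, -3/2, 3/2, 3]
R3 ← R3 − (3)·R1: [0, -8, 8, 26]
R4 ← R4 − (5/2)·R1: [0, -9/2, 9/2, 19]
R3 ← R3 − (16/3)·R2: [0, 0, 0, 10]
R4 ← R4 − (3)·R2: [0, 0, 0, 10]
R4 ← R4 − R3: [0, 0, 0, 0]
3 nonzero rows, so rank(C) = 3.
C has 4 columns; by rank–nullity, nullity = 4 − 3 = 1.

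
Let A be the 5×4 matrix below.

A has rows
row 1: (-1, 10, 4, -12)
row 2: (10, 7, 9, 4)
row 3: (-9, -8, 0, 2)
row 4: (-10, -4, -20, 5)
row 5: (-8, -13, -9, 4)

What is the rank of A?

Row reduce to echelon form.
R2 ← R2 + (10)·R1: [0, 107, 49, -116]
R3 ← R3 − (9)·R1: [0, -98, -36, 110]
R4 ← R4 − (10)·R1: [0, -104, -60, 125]
R5 ← R5 − (8)·R1: [0, -93, -41, 100]
R3 ← R3 + (98/107)·R2: [0, 0, 950/107, 402/107]
R4 ← R4 + (104/107)·R2: [0, 0, -1324/107, 1311/107]
R5 ← R5 + (93/107)·R2: [0, 0, 170/107, -88/107]
R4 ← R4 + (662/475)·R3: [0, 0, 0, 8307/475]
R5 ← R5 − (17/95)·R3: [0, 0, 0, -142/95]
R5 ← R5 + (10/117)·R4: [0, 0, 0, 0]
Echelon form has 4 nonzero rows, so rank(A) = 4.

4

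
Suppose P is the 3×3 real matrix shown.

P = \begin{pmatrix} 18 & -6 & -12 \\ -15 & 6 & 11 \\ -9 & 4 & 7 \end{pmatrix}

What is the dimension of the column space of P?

2

Row reduce to echelon form.
R2 ← R2 + (5/6)·R1: [0, 1, 1]
R3 ← R3 + (1/2)·R1: [0, 1, 1]
R3 ← R3 − R2: [0, 0, 0]
Echelon form has 2 nonzero rows, so rank(P) = 2.
The column space has dimension equal to the rank: 2.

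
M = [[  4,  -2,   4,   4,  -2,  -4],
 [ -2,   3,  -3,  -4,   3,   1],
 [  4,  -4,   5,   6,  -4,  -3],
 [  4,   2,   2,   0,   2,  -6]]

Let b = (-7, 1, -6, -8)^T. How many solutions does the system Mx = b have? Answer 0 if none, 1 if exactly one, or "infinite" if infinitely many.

Row reduce the augmented matrix [M | b].
R2 ← R2 + (1/2)·R1: [0, 2, -1, -2, 2, -1, -5/2]
R3 ← R3 − R1: [0, -2, 1, 2, -2, 1, 1]
R4 ← R4 − R1: [0, 4, -2, -4, 4, -2, -1]
R3 ← R3 + R2: [0, 0, 0, 0, 0, 0, -3/2]
R4 ← R4 − (2)·R2: [0, 0, 0, 0, 0, 0, 4]
R4 ← R4 + (8/3)·R3: [0, 0, 0, 0, 0, 0, 0]
The echelon form has 3 nonzero rows; the last pivot sits in the augmented column, so rank(M) = 2 but rank([M|b]) = 3.
Since the ranks differ, the system is inconsistent.
It has no solutions.

0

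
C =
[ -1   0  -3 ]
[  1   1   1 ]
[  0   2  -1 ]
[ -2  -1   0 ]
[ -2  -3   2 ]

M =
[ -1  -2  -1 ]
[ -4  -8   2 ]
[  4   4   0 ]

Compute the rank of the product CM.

First compute CM:
[[-11, -10,   1],
 [ -1,  -6,   1],
 [-12, -20,   4],
 [  6,  12,   0],
 [ 22,  36,  -4]]
Now row reduce the product.
R2 ← R2 − (1/11)·R1: [0, -56/11, 10/11]
R3 ← R3 − (12/11)·R1: [0, -100/11, 32/11]
R4 ← R4 + (6/11)·R1: [0, 72/11, 6/11]
R5 ← R5 + (2)·R1: [0, 16, -2]
R3 ← R3 − (25/14)·R2: [0, 0, 9/7]
R4 ← R4 + (9/7)·R2: [0, 0, 12/7]
R5 ← R5 + (22/7)·R2: [0, 0, 6/7]
R4 ← R4 − (4/3)·R3: [0, 0, 0]
R5 ← R5 − (2/3)·R3: [0, 0, 0]
3 nonzero rows, so rank(CM) = 3.

3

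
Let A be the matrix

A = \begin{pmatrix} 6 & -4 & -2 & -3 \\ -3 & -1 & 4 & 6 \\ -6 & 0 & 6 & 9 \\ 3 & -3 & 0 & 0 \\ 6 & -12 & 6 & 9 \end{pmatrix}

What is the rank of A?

2

Row reduce to echelon form.
R2 ← R2 + (1/2)·R1: [0, -3, 3, 9/2]
R3 ← R3 + R1: [0, -4, 4, 6]
R4 ← R4 − (1/2)·R1: [0, -1, 1, 3/2]
R5 ← R5 − R1: [0, -8, 8, 12]
R3 ← R3 − (4/3)·R2: [0, 0, 0, 0]
R4 ← R4 − (1/3)·R2: [0, 0, 0, 0]
R5 ← R5 − (8/3)·R2: [0, 0, 0, 0]
Echelon form has 2 nonzero rows, so rank(A) = 2.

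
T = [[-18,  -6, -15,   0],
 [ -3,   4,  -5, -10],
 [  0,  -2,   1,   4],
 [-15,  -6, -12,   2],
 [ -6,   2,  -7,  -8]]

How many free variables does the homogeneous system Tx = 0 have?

Row reduce to echelon form.
R2 ← R2 − (1/6)·R1: [0, 5, -5/2, -10]
R4 ← R4 − (5/6)·R1: [0, -1, 1/2, 2]
R5 ← R5 − (1/3)·R1: [0, 4, -2, -8]
R3 ← R3 + (2/5)·R2: [0, 0, 0, 0]
R4 ← R4 + (1/5)·R2: [0, 0, 0, 0]
R5 ← R5 − (4/5)·R2: [0, 0, 0, 0]
2 nonzero rows, so rank(T) = 2.
T has 4 columns; by rank–nullity, nullity = 4 − 2 = 2.

2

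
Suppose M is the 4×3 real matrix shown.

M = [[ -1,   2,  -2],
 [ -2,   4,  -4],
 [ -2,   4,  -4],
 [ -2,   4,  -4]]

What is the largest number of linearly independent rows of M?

1

Row reduce to echelon form.
R2 ← R2 − (2)·R1: [0, 0, 0]
R3 ← R3 − (2)·R1: [0, 0, 0]
R4 ← R4 − (2)·R1: [0, 0, 0]
Echelon form has 1 nonzero row, so rank(M) = 1.
The rank gives the maximum number of linearly independent rows: 1.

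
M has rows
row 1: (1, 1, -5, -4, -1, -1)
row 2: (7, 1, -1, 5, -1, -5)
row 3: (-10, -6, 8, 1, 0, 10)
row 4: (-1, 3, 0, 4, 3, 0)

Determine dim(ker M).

2

Row reduce to echelon form.
R2 ← R2 − (7)·R1: [0, -6, 34, 33, 6, 2]
R3 ← R3 + (10)·R1: [0, 4, -42, -39, -10, 0]
R4 ← R4 + R1: [0, 4, -5, 0, 2, -1]
R3 ← R3 + (2/3)·R2: [0, 0, -58/3, -17, -6, 4/3]
R4 ← R4 + (2/3)·R2: [0, 0, 53/3, 22, 6, 1/3]
R4 ← R4 + (53/58)·R3: [0, 0, 0, 375/58, 15/29, 45/29]
4 nonzero rows, so rank(M) = 4.
M has 6 columns; by rank–nullity, nullity = 6 − 4 = 2.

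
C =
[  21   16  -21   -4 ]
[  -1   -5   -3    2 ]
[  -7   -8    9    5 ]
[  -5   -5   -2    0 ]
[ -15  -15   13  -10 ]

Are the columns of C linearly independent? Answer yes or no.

yes

Row reduce C to echelon form.
R2 ← R2 + (1/21)·R1: [0, -89/21, -4, 38/21]
R3 ← R3 + (1/3)·R1: [0, -8/3, 2, 11/3]
R4 ← R4 + (5/21)·R1: [0, -25/21, -7, -20/21]
R5 ← R5 + (5/7)·R1: [0, -25/7, -2, -90/7]
R3 ← R3 − (56/89)·R2: [0, 0, 402/89, 225/89]
R4 ← R4 − (25/89)·R2: [0, 0, -523/89, -130/89]
R5 ← R5 − (75/89)·R2: [0, 0, 122/89, -1280/89]
R4 ← R4 + (523/402)·R3: [0, 0, 0, 245/134]
R5 ← R5 − (61/201)·R3: [0, 0, 0, -1015/67]
R5 ← R5 + (58/7)·R4: [0, 0, 0, 0]
4 pivots among 4 columns.
Every column is a pivot column, so the columns are linearly independent.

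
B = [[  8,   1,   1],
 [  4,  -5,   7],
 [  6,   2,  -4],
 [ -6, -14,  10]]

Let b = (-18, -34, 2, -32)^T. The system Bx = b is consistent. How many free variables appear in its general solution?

Row reduce the augmented matrix [B | b].
R2 ← R2 − (1/2)·R1: [0, -11/2, 13/2, -25]
R3 ← R3 − (3/4)·R1: [0, 5/4, -19/4, 31/2]
R4 ← R4 + (3/4)·R1: [0, -53/4, 43/4, -91/2]
R3 ← R3 + (5/22)·R2: [0, 0, -36/11, 108/11]
R4 ← R4 − (53/22)·R2: [0, 0, -54/11, 162/11]
R4 ← R4 − (3/2)·R3: [0, 0, 0, 0]
The echelon form has 3 nonzero rows, and every pivot lies in the first 3 columns, so rank(B) = rank([B|b]) = 3.
The system is consistent.
Free variables = (unknowns) − (rank) = 3 − 3 = 0.

0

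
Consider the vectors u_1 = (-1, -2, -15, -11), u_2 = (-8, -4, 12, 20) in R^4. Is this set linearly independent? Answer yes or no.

yes

Form the matrix with these vectors as rows and row reduce.
R2 ← R2 − (8)·R1: [0, 12, 132, 108]
2 nonzero rows, so the 2 vectors span a space of dimension 2.
Since 2 = 2, the vectors are linearly independent.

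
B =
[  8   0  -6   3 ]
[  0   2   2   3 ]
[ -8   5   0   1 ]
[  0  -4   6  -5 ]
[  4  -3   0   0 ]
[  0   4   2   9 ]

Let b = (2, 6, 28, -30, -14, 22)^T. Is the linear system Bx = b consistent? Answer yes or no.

Row reduce the augmented matrix [B | b].
R3 ← R3 + R1: [0, 5, -6, 4, 30]
R5 ← R5 − (1/2)·R1: [0, -3, 3, -3/2, -15]
R3 ← R3 − (5/2)·R2: [0, 0, -11, -7/2, 15]
R4 ← R4 + (2)·R2: [0, 0, 10, 1, -18]
R5 ← R5 + (3/2)·R2: [0, 0, 6, 3, -6]
R6 ← R6 − (2)·R2: [0, 0, -2, 3, 10]
R4 ← R4 + (10/11)·R3: [0, 0, 0, -24/11, -48/11]
R5 ← R5 + (6/11)·R3: [0, 0, 0, 12/11, 24/11]
R6 ← R6 − (2/11)·R3: [0, 0, 0, 40/11, 80/11]
R5 ← R5 + (1/2)·R4: [0, 0, 0, 0, 0]
R6 ← R6 + (5/3)·R4: [0, 0, 0, 0, 0]
The echelon form has 4 nonzero rows, and every pivot lies in the first 4 columns, so rank(B) = rank([B|b]) = 4.
The system is consistent.

yes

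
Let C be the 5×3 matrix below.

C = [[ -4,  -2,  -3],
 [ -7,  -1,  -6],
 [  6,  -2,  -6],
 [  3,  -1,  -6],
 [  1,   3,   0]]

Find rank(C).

Row reduce to echelon form.
R2 ← R2 − (7/4)·R1: [0, 5/2, -3/4]
R3 ← R3 + (3/2)·R1: [0, -5, -21/2]
R4 ← R4 + (3/4)·R1: [0, -5/2, -33/4]
R5 ← R5 + (1/4)·R1: [0, 5/2, -3/4]
R3 ← R3 + (2)·R2: [0, 0, -12]
R4 ← R4 + R2: [0, 0, -9]
R5 ← R5 − R2: [0, 0, 0]
R4 ← R4 − (3/4)·R3: [0, 0, 0]
Echelon form has 3 nonzero rows, so rank(C) = 3.

3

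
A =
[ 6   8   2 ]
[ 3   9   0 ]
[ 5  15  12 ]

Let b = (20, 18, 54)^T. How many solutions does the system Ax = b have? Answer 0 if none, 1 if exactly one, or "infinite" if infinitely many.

Row reduce the augmented matrix [A | b].
R2 ← R2 − (1/2)·R1: [0, 5, -1, 8]
R3 ← R3 − (5/6)·R1: [0, 25/3, 31/3, 112/3]
R3 ← R3 − (5/3)·R2: [0, 0, 12, 24]
The echelon form has 3 nonzero rows, and every pivot lies in the first 3 columns, so rank(A) = rank([A|b]) = 3.
The system is consistent.
rank = 3 = number of unknowns, so the solution is unique.

1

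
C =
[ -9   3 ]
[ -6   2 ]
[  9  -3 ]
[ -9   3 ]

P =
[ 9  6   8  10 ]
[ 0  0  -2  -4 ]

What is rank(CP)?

1

First compute CP:
[[-81, -54, -78, -102],
 [-54, -36, -52, -68],
 [ 81,  54,  78, 102],
 [-81, -54, -78, -102]]
Now row reduce the product.
R2 ← R2 − (2/3)·R1: [0, 0, 0, 0]
R3 ← R3 + R1: [0, 0, 0, 0]
R4 ← R4 − R1: [0, 0, 0, 0]
1 nonzero row, so rank(CP) = 1.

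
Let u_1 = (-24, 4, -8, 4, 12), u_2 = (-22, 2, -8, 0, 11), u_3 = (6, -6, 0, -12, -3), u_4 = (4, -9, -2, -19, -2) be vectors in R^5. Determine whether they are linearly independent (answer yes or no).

Form the matrix with these vectors as rows and row reduce.
R2 ← R2 − (11/12)·R1: [0, -5/3, -2/3, -11/3, 0]
R3 ← R3 + (1/4)·R1: [0, -5, -2, -11, 0]
R4 ← R4 + (1/6)·R1: [0, -25/3, -10/3, -55/3, 0]
R3 ← R3 − (3)·R2: [0, 0, 0, 0, 0]
R4 ← R4 − (5)·R2: [0, 0, 0, 0, 0]
2 nonzero rows, so the 4 vectors span a space of dimension 2.
Since 2 < 4, the vectors are linearly dependent.

no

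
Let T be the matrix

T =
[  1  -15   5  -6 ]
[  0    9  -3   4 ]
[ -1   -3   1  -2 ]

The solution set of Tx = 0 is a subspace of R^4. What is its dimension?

Row reduce to echelon form.
R3 ← R3 + R1: [0, -18, 6, -8]
R3 ← R3 + (2)·R2: [0, 0, 0, 0]
2 nonzero rows, so rank(T) = 2.
T has 4 columns; by rank–nullity, nullity = 4 − 2 = 2.

2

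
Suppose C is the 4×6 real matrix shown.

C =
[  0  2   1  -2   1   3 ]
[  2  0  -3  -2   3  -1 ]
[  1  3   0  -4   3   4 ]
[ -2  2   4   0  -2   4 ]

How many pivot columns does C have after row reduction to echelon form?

2

Row reduce to echelon form.
Swap R1 ↔ R2
R3 ← R3 − (1/2)·R1: [0, 3, 3/2, -3, 3/2, 9/2]
R4 ← R4 + R1: [0, 2, 1, -2, 1, 3]
R3 ← R3 − (3/2)·R2: [0, 0, 0, 0, 0, 0]
R4 ← R4 − R2: [0, 0, 0, 0, 0, 0]
Echelon form has 2 nonzero rows, so rank(C) = 2.
Each nonzero row contributes one pivot column: 2 pivot columns.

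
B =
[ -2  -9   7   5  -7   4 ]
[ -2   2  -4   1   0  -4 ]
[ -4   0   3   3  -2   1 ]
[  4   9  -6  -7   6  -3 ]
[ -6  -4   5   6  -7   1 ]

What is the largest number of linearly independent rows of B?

4

Row reduce to echelon form.
R2 ← R2 − R1: [0, 11, -11, -4, 7, -8]
R3 ← R3 − (2)·R1: [0, 18, -11, -7, 12, -7]
R4 ← R4 + (2)·R1: [0, -9, 8, 3, -8, 5]
R5 ← R5 − (3)·R1: [0, 23, -16, -9, 14, -11]
R3 ← R3 − (18/11)·R2: [0, 0, 7, -5/11, 6/11, 67/11]
R4 ← R4 + (9/11)·R2: [0, 0, -1, -3/11, -25/11, -17/11]
R5 ← R5 − (23/11)·R2: [0, 0, 7, -7/11, -7/11, 63/11]
R4 ← R4 + (1/7)·R3: [0, 0, 0, -26/77, -169/77, -52/77]
R5 ← R5 − R3: [0, 0, 0, -2/11, -13/11, -4/11]
R5 ← R5 − (7/13)·R4: [0, 0, 0, 0, 0, 0]
Echelon form has 4 nonzero rows, so rank(B) = 4.
The rank gives the maximum number of linearly independent rows: 4.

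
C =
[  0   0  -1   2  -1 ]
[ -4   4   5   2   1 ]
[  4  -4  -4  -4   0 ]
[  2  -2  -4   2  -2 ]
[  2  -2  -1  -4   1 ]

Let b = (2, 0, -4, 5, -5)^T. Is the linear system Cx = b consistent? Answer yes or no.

Row reduce the augmented matrix [C | b].
Swap R1 ↔ R2
R3 ← R3 + R1: [0, 0, 1, -2, 1, -4]
R4 ← R4 + (1/2)·R1: [0, 0, -3/2, 3, -3/2, 5]
R5 ← R5 + (1/2)·R1: [0, 0, 3/2, -3, 3/2, -5]
R3 ← R3 + R2: [0, 0, 0, 0, 0, -2]
R4 ← R4 − (3/2)·R2: [0, 0, 0, 0, 0, 2]
R5 ← R5 + (3/2)·R2: [0, 0, 0, 0, 0, -2]
R4 ← R4 + R3: [0, 0, 0, 0, 0, 0]
R5 ← R5 − R3: [0, 0, 0, 0, 0, 0]
The echelon form has 3 nonzero rows; the last pivot sits in the augmented column, so rank(C) = 2 but rank([C|b]) = 3.
Since the ranks differ, the system is inconsistent.

no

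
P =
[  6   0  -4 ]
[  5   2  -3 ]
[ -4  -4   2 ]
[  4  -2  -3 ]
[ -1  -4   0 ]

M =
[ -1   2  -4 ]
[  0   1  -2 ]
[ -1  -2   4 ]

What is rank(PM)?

2

First compute PM:
[[ -2,  20, -40],
 [ -2,  18, -36],
 [  2, -16,  32],
 [ -1,  12, -24],
 [  1,  -6,  12]]
Now row reduce the product.
R2 ← R2 − R1: [0, -2, 4]
R3 ← R3 + R1: [0, 4, -8]
R4 ← R4 − (1/2)·R1: [0, 2, -4]
R5 ← R5 + (1/2)·R1: [0, 4, -8]
R3 ← R3 + (2)·R2: [0, 0, 0]
R4 ← R4 + R2: [0, 0, 0]
R5 ← R5 + (2)·R2: [0, 0, 0]
2 nonzero rows, so rank(PM) = 2.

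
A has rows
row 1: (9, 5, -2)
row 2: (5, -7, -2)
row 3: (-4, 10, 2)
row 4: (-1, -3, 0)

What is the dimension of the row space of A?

Row reduce to echelon form.
R2 ← R2 − (5/9)·R1: [0, -88/9, -8/9]
R3 ← R3 + (4/9)·R1: [0, 110/9, 10/9]
R4 ← R4 + (1/9)·R1: [0, -22/9, -2/9]
R3 ← R3 + (5/4)·R2: [0, 0, 0]
R4 ← R4 − (1/4)·R2: [0, 0, 0]
Echelon form has 2 nonzero rows, so rank(A) = 2.
The row space has dimension equal to the rank: 2.

2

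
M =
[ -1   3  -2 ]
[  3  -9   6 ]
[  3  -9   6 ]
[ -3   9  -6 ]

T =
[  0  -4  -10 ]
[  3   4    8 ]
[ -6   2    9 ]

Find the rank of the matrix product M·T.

1

First compute MT:
[[ 21,  12,  16],
 [-63, -36, -48],
 [-63, -36, -48],
 [ 63,  36,  48]]
Now row reduce the product.
R2 ← R2 + (3)·R1: [0, 0, 0]
R3 ← R3 + (3)·R1: [0, 0, 0]
R4 ← R4 − (3)·R1: [0, 0, 0]
1 nonzero row, so rank(MT) = 1.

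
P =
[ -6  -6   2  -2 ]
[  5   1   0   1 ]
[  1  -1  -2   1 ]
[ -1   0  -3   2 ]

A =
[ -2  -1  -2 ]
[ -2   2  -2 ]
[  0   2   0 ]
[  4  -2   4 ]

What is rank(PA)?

First compute PA:
[[ 16,   2,  16],
 [ -8,  -5,  -8],
 [  4,  -9,   4],
 [ 10,  -9,  10]]
Now row reduce the product.
R2 ← R2 + (1/2)·R1: [0, -4, 0]
R3 ← R3 − (1/4)·R1: [0, -19/2, 0]
R4 ← R4 − (5/8)·R1: [0, -41/4, 0]
R3 ← R3 − (19/8)·R2: [0, 0, 0]
R4 ← R4 − (41/16)·R2: [0, 0, 0]
2 nonzero rows, so rank(PA) = 2.

2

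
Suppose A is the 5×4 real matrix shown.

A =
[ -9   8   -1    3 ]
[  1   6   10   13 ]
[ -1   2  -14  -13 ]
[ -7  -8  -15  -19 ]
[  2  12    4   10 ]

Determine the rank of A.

3

Row reduce to echelon form.
R2 ← R2 + (1/9)·R1: [0, 62/9, 89/9, 40/3]
R3 ← R3 − (1/9)·R1: [0, 10/9, -125/9, -40/3]
R4 ← R4 − (7/9)·R1: [0, -128/9, -128/9, -64/3]
R5 ← R5 + (2/9)·R1: [0, 124/9, 34/9, 32/3]
R3 ← R3 − (5/31)·R2: [0, 0, -480/31, -480/31]
R4 ← R4 + (64/31)·R2: [0, 0, 192/31, 192/31]
R5 ← R5 − (2)·R2: [0, 0, -16, -16]
R4 ← R4 + (2/5)·R3: [0, 0, 0, 0]
R5 ← R5 − (31/30)·R3: [0, 0, 0, 0]
Echelon form has 3 nonzero rows, so rank(A) = 3.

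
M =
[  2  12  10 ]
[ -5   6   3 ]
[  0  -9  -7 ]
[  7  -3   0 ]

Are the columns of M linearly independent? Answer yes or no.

Row reduce M to echelon form.
R2 ← R2 + (5/2)·R1: [0, 36, 28]
R4 ← R4 − (7/2)·R1: [0, -45, -35]
R3 ← R3 + (1/4)·R2: [0, 0, 0]
R4 ← R4 + (5/4)·R2: [0, 0, 0]
2 pivots among 3 columns.
Only 2 < 3 pivot columns, so the columns are linearly dependent.

no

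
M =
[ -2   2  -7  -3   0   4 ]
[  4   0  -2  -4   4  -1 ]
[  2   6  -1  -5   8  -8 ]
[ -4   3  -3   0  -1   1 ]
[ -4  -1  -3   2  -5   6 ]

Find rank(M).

3

Row reduce to echelon form.
R2 ← R2 + (2)·R1: [0, 4, -16, -10, 4, 7]
R3 ← R3 + R1: [0, 8, -8, -8, 8, -4]
R4 ← R4 − (2)·R1: [0, -1, 11, 6, -1, -7]
R5 ← R5 − (2)·R1: [0, -5, 11, 8, -5, -2]
R3 ← R3 − (2)·R2: [0, 0, 24, 12, 0, -18]
R4 ← R4 + (1/4)·R2: [0, 0, 7, 7/2, 0, -21/4]
R5 ← R5 + (5/4)·R2: [0, 0, -9, -9/2, 0, 27/4]
R4 ← R4 − (7/24)·R3: [0, 0, 0, 0, 0, 0]
R5 ← R5 + (3/8)·R3: [0, 0, 0, 0, 0, 0]
Echelon form has 3 nonzero rows, so rank(M) = 3.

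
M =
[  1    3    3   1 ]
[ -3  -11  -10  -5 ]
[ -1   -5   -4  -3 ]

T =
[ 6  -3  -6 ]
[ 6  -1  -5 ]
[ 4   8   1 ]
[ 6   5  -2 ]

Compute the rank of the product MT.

2

First compute MT:
[[ 42,  23, -20],
 [-154, -85,  73],
 [-70, -39,  33]]
Now row reduce the product.
R2 ← R2 + (11/3)·R1: [0, -2/3, -1/3]
R3 ← R3 + (5/3)·R1: [0, -2/3, -1/3]
R3 ← R3 − R2: [0, 0, 0]
2 nonzero rows, so rank(MT) = 2.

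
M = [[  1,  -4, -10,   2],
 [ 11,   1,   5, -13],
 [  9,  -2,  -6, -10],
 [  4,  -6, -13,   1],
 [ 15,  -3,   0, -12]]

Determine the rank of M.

Row reduce to echelon form.
R2 ← R2 − (11)·R1: [0, 45, 115, -35]
R3 ← R3 − (9)·R1: [0, 34, 84, -28]
R4 ← R4 − (4)·R1: [0, 10, 27, -7]
R5 ← R5 − (15)·R1: [0, 57, 150, -42]
R3 ← R3 − (34/45)·R2: [0, 0, -26/9, -14/9]
R4 ← R4 − (2/9)·R2: [0, 0, 13/9, 7/9]
R5 ← R5 − (19/15)·R2: [0, 0, 13/3, 7/3]
R4 ← R4 + (1/2)·R3: [0, 0, 0, 0]
R5 ← R5 + (3/2)·R3: [0, 0, 0, 0]
Echelon form has 3 nonzero rows, so rank(M) = 3.

3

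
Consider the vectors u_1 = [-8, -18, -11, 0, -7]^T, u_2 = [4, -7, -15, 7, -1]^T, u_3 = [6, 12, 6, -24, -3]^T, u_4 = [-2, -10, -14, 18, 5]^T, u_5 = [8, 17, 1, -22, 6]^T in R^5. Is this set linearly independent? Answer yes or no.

yes

Form the matrix with these vectors as rows and row reduce.
R2 ← R2 + (1/2)·R1: [0, -16, -41/2, 7, -9/2]
R3 ← R3 + (3/4)·R1: [0, -3/2, -9/4, -24, -33/4]
R4 ← R4 − (1/4)·R1: [0, -11/2, -45/4, 18, 27/4]
R5 ← R5 + R1: [0, -1, -10, -22, -1]
R3 ← R3 − (3/32)·R2: [0, 0, -21/64, -789/32, -501/64]
R4 ← R4 − (11/32)·R2: [0, 0, -269/64, 499/32, 531/64]
R5 ← R5 − (1/16)·R2: [0, 0, -279/32, -359/16, -23/32]
R4 ← R4 − (269/21)·R3: [0, 0, 0, 2320/7, 760/7]
R5 ← R5 − (186/7)·R3: [0, 0, 0, 4429/7, 1451/7]
R5 ← R5 − (4429/2320)·R4: [0, 0, 0, 0, 1/58]
5 nonzero rows, so the 5 vectors span a space of dimension 5.
Since 5 = 5, the vectors are linearly independent.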